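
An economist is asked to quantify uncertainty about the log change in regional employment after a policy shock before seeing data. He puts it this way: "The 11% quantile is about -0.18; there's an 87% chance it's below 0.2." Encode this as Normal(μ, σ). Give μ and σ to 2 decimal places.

μ = 0.02, σ = 0.16

For Normal(μ,σ), the p-quantile is μ + z_p·σ. Here z_{0.11} = -1.227, z_{0.87} = 1.126.
So -0.18 = μ − 1.227σ and 0.2 = μ + 1.126σ.
Subtracting: σ = (0.2 − -0.18)/(1.126 − (-1.227)) = 0.16.
Then μ = -0.18 − (-1.227)·0.16 = 0.02.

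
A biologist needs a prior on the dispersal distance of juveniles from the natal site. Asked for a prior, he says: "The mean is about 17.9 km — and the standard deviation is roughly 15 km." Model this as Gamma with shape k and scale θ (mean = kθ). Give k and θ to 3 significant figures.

k ≈ 1.42, θ ≈ 12.6

For Gamma(k, scale θ): mean = kθ, variance = kθ², so CV = 1/√k.
CV = SD/mean = 15/17.9 = 0.838, hence k = 1/CV² = 1.42.
Then θ = mean/k = 17.9/1.42 = 12.6.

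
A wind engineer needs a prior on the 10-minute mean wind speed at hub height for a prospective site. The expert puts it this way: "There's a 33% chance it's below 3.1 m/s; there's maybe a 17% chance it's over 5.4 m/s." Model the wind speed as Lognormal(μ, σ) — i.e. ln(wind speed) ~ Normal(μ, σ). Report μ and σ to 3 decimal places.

If T ~ Lognormal(μ,σ) then ln T ~ Normal(μ,σ), so the p-quantile of ln T is μ + z_p·σ.
ln(3.1) = 1.131 and ln(5.4) = 1.686; z_{0.33} = -0.4399, z_{0.83} = 0.9542.
σ = (1.686 − 1.131)/(0.9542 − (-0.4399)) = 0.398.
μ = 1.131 − (-0.4399)·0.398 = 1.307.

μ ≈ 1.307, σ ≈ 0.398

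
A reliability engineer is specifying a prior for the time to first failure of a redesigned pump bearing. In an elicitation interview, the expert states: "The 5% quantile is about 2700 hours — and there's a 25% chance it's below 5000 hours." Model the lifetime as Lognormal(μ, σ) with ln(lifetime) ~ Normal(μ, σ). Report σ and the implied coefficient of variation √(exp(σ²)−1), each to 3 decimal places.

σ ≈ 0.635, CV ≈ 0.705

If T ~ Lognormal(μ,σ) then ln T ~ Normal(μ,σ), so the p-quantile of ln T is μ + z_p·σ.
ln(2700) = 7.901 and ln(5000) = 8.517; z_{0.05} = -1.645, z_{0.25} = -0.6745.
σ = (8.517 − 7.901)/(-0.6745 − (-1.645)) = 0.635.
μ = 7.901 − (-1.645)·0.635 = 8.945.
CV = √(exp(σ²)−1) = √(exp(0.4032)−1) = 0.705.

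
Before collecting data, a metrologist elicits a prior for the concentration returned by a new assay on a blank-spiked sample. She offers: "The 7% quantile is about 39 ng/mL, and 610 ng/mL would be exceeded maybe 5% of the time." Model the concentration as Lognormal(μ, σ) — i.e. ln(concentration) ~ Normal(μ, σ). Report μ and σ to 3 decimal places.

If T ~ Lognormal(μ,σ) then ln T ~ Normal(μ,σ), so the p-quantile of ln T is μ + z_p·σ.
ln(39) = 3.664 and ln(610) = 6.413; z_{0.07} = -1.476, z_{0.95} = 1.645.
σ = (6.413 − 3.664)/(1.645 − (-1.476)) = 0.881.
μ = 3.664 − (-1.476)·0.881 = 4.964.

μ ≈ 4.964, σ ≈ 0.881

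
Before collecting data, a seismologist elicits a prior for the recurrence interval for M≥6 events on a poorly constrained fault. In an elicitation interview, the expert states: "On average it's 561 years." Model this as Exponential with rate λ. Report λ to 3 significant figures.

λ ≈ 0.00178

Exponential mean = 1/λ, so λ = 1/561.0 = 0.00178.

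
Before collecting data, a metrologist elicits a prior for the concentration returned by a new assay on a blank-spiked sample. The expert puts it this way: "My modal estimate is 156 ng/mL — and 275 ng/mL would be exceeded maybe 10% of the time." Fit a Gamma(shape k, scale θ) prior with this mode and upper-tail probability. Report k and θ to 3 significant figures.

Gamma(k,θ) with k>1 has mode (k−1)θ, so θ = 156/(k−1).
Need P(X < 275) = 0.9 with θ tied to k this way. Start at k = 2, θ = 156: P(X<275) ≈ 0.526.
Too low — raise k to concentrate. Iterating converges to k ≈ 6.91.
Then θ = 156/(6.91−1) ≈ 26.4.

k ≈ 6.91, θ ≈ 26.4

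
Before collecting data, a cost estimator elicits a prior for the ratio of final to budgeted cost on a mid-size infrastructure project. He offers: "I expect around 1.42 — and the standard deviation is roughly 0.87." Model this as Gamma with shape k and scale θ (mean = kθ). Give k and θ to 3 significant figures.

For Gamma(k, scale θ): mean = kθ, variance = kθ², so CV = 1/√k.
CV = SD/mean = 0.87/1.42 = 0.6127, hence k = 1/CV² = 2.66.
Then θ = mean/k = 1.42/2.66 = 0.533.

k ≈ 2.66, θ ≈ 0.533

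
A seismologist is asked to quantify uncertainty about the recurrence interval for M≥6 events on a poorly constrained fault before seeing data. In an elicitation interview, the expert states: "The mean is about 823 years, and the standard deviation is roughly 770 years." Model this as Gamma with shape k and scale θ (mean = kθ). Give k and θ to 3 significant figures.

For Gamma(k, scale θ): mean = kθ, variance = kθ², so CV = 1/√k.
CV = SD/mean = 770/823 = 0.9356, hence k = 1/CV² = 1.14.
Then θ = mean/k = 823/1.14 = 720.

k ≈ 1.14, θ ≈ 720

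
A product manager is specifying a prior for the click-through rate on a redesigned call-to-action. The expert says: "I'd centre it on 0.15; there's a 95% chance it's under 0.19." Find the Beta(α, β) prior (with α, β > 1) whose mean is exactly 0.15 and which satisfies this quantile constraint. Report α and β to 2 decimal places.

α ≈ 35.02, β ≈ 198.45

With mean 0.15 fixed, write α = 0.15s, β = 0.85s where s = α+β.
Need P(θ < 0.19) = 0.95 under Beta(0.15s, 0.85s). Normal approximation: (q−m)/√(m(1−m)/s) ≈ z_{0.95} = 1.64, so s ≈ 0.15·0.85·(1.64)²/(0.19−0.15)² = 215.6.
At s = 215.6: P(θ<0.19) ≈ 0.943. Adjusting to match 0.95 gives s ≈ 233.47.
So α = 0.15·233.47 ≈ 35.02, β = 0.85·233.47 ≈ 198.45.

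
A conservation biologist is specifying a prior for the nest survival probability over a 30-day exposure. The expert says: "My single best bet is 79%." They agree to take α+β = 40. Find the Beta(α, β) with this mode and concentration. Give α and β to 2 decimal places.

α = 31.02, β = 8.98

For α,β > 1 the Beta mode is (α−1)/(α+β−2). With α+β = 40, the mode is (α−1)/38.
Set (α−1)/38 = 0.79 → α = 1 + 0.79·38 = 31.02.
β = 40 − α = 8.98.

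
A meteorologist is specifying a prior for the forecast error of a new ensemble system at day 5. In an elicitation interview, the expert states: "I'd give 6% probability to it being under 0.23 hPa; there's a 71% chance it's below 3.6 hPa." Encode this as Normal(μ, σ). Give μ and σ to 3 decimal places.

μ = 2.715, σ = 1.599

For Normal(μ,σ), the p-quantile is μ + z_p·σ. Here z_{0.06} = -1.555, z_{0.71} = 0.5534.
So 0.23 = μ − 1.555σ and 3.6 = μ + 0.5534σ.
Subtracting: σ = (3.6 − 0.23)/(0.5534 − (-1.555)) = 1.599.
Then μ = 0.23 − (-1.555)·1.599 = 2.715.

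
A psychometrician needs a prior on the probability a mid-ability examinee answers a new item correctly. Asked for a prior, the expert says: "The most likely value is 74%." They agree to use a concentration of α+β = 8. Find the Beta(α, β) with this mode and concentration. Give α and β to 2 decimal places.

For α,β > 1 the Beta mode is (α−1)/(α+β−2). With α+β = 8, the mode is (α−1)/6.
Set (α−1)/6 = 0.74 → α = 1 + 0.74·6 = 5.44.
β = 8 − α = 2.56.

α = 5.44, β = 2.56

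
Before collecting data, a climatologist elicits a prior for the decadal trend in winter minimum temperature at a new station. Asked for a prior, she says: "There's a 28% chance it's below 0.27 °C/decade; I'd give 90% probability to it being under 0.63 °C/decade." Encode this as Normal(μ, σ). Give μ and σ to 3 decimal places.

μ = 0.383, σ = 0.193

For Normal(μ,σ), the p-quantile is μ + z_p·σ. Here z_{0.28} = -0.5828, z_{0.9} = 1.282.
So 0.27 = μ − 0.5828σ and 0.63 = μ + 1.282σ.
Subtracting: σ = (0.63 − 0.27)/(1.282 − (-0.5828)) = 0.193.
Then μ = 0.27 − (-0.5828)·0.193 = 0.383.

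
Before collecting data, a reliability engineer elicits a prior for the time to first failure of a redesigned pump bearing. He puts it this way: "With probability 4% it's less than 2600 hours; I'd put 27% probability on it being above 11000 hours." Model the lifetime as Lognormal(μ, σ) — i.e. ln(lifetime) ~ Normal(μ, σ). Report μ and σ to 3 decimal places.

μ ≈ 8.932, σ ≈ 0.610

If T ~ Lognormal(μ,σ) then ln T ~ Normal(μ,σ), so the p-quantile of ln T is μ + z_p·σ.
ln(2600) = 7.863 and ln(11000) = 9.306; z_{0.04} = -1.751, z_{0.73} = 0.6128.
σ = (9.306 − 7.863)/(0.6128 − (-1.751)) = 0.610.
μ = 7.863 − (-1.751)·0.610 = 8.932.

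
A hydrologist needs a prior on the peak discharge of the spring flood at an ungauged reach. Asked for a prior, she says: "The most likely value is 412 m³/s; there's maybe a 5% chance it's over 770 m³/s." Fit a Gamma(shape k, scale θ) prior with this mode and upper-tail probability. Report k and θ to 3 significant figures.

k ≈ 8.11, θ ≈ 57.9

Gamma(k,θ) with k>1 has mode (k−1)θ, so θ = 412/(k−1).
Need P(X < 770) = 0.95 with θ tied to k this way. Start at k = 2, θ = 412: P(X<770) ≈ 0.557.
Too low — raise k to concentrate. Iterating converges to k ≈ 8.11.
Then θ = 412/(8.11−1) ≈ 57.9.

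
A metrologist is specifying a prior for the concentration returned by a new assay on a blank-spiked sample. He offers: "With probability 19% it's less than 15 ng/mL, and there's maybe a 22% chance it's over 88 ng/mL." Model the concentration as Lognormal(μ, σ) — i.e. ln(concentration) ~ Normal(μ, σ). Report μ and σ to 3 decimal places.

If T ~ Lognormal(μ,σ) then ln T ~ Normal(μ,σ), so the p-quantile of ln T is μ + z_p·σ.
ln(15) = 2.708 and ln(88) = 4.477; z_{0.19} = -0.8779, z_{0.78} = 0.7722.
σ = (4.477 − 2.708)/(0.7722 − (-0.8779)) = 1.072.
μ = 2.708 − (-0.8779)·1.072 = 3.649.

μ ≈ 3.649, σ ≈ 1.072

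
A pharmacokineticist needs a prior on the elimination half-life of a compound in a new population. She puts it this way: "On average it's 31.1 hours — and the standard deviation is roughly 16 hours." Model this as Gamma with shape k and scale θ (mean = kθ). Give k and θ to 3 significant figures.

For Gamma(k, scale θ): mean = kθ, variance = kθ², so CV = 1/√k.
CV = SD/mean = 16/31.1 = 0.5145, hence k = 1/CV² = 3.78.
Then θ = mean/k = 31.1/3.78 = 8.23.

k ≈ 3.78, θ ≈ 8.23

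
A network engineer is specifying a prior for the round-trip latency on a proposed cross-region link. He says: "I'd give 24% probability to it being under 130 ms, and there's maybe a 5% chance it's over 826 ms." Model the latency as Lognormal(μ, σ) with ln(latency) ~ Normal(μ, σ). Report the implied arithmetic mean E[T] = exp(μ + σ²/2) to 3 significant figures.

If T ~ Lognormal(μ,σ) then ln T ~ Normal(μ,σ), so the p-quantile of ln T is μ + z_p·σ.
ln(130) = 4.868 and ln(826) = 6.717; z_{0.24} = -0.7063, z_{0.95} = 1.645.
σ = (6.717 − 4.868)/(1.645 − (-0.7063)) = 0.786.
μ = 4.868 − (-0.7063)·0.786 = 5.423.
E[T] = exp(μ + σ²/2) = exp(5.423 + 0.3092) = 309 ms.

E[T] ≈ 309 ms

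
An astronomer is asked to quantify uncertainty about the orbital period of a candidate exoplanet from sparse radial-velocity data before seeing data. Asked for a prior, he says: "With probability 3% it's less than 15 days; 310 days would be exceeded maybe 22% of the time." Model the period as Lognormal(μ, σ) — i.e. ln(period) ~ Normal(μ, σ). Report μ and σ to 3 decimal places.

If T ~ Lognormal(μ,σ) then ln T ~ Normal(μ,σ), so the p-quantile of ln T is μ + z_p·σ.
ln(15) = 2.708 and ln(310) = 5.737; z_{0.03} = -1.881, z_{0.78} = 0.7722.
σ = (5.737 − 2.708)/(0.7722 − (-1.881)) = 1.142.
μ = 2.708 − (-1.881)·1.142 = 4.855.

μ ≈ 4.855, σ ≈ 1.142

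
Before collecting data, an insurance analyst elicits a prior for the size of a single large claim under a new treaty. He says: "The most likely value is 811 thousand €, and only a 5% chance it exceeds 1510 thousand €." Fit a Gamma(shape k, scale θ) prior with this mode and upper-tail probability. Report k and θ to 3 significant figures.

Gamma(k,θ) with k>1 has mode (k−1)θ, so θ = 811/(k−1).
Need P(X < 1510) = 0.95 with θ tied to k this way. Start at k = 2, θ = 811: P(X<1510) ≈ 0.555.
Too low — raise k to concentrate. Iterating converges to k ≈ 8.2.
Then θ = 811/(8.2−1) ≈ 113.

k ≈ 8.2, θ ≈ 113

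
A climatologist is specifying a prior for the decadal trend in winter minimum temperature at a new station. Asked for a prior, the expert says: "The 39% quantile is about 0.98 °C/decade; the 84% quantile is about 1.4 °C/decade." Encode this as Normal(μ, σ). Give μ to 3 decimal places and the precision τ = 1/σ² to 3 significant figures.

For Normal(μ,σ), the p-quantile is μ + z_p·σ. Here z_{0.39} = -0.2793, z_{0.84} = 0.9945.
So 0.98 = μ − 0.2793σ and 1.4 = μ + 0.9945σ.
Subtracting: σ = (1.4 − 0.98)/(0.9945 − (-0.2793)) = 0.330.
Then μ = 0.98 − (-0.2793)·0.330 = 1.072.
Precision τ = 1/σ² = 1/0.3297² = 9.2.

μ = 1.072, τ = 9.2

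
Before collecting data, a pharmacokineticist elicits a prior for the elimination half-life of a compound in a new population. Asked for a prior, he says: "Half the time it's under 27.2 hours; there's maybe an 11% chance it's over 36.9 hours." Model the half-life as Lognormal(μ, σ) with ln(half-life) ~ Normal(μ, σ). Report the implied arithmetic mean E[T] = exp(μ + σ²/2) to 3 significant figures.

E[T] ≈ 28.1 hours

If T ~ Lognormal(μ,σ) then ln T ~ Normal(μ,σ), so the p-quantile of ln T is μ + z_p·σ.
ln(27.2) = 3.303 and ln(36.9) = 3.608; z_{0.5} = 0, z_{0.89} = 1.227.
σ = (3.608 − 3.303)/(1.227 − (0)) = 0.249.
μ = 3.303 − (0)·0.249 = 3.303.
E[T] = exp(μ + σ²/2) = exp(3.303 + 0.0309) = 28.1 hours.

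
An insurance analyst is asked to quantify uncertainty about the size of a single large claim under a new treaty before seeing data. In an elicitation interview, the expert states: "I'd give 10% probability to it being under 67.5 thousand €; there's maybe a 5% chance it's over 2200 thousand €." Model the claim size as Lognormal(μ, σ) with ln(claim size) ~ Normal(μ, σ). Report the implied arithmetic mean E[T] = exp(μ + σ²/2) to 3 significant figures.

If T ~ Lognormal(μ,σ) then ln T ~ Normal(μ,σ), so the p-quantile of ln T is μ + z_p·σ.
ln(67.5) = 4.212 and ln(2200) = 7.696; z_{0.1} = -1.282, z_{0.95} = 1.645.
σ = (7.696 − 4.212)/(1.645 − (-1.282)) = 1.191.
μ = 4.212 − (-1.282)·1.191 = 5.738.
E[T] = exp(μ + σ²/2) = exp(5.738 + 0.7087) = 631 thousand €.

E[T] ≈ 631 thousand €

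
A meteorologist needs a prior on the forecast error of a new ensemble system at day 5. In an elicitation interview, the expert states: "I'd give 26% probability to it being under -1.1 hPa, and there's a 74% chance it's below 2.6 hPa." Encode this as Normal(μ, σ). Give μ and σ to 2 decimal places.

For Normal(μ,σ), the p-quantile is μ + z_p·σ. Here z_{0.26} = -0.6433, z_{0.74} = 0.6433.
So -1.1 = μ − 0.6433σ and 2.6 = μ + 0.6433σ.
Subtracting: σ = (2.6 − -1.1)/(0.6433 − (-0.6433)) = 2.88.
Then μ = -1.1 − (-0.6433)·2.88 = 0.75.

μ = 0.75, σ = 2.88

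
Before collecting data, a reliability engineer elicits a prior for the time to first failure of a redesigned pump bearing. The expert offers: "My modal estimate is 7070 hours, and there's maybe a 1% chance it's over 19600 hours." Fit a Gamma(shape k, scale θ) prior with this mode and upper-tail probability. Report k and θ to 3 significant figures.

k ≈ 5.41, θ ≈ 1600

Gamma(k,θ) with k>1 has mode (k−1)θ, so θ = 7070/(k−1).
Need P(X < 19600) = 0.99 with θ tied to k this way. Start at k = 2, θ = 7070: P(X<19600) ≈ 0.764.
Too low — raise k to concentrate. Iterating converges to k ≈ 5.41.
Then θ = 7070/(5.41−1) ≈ 1600.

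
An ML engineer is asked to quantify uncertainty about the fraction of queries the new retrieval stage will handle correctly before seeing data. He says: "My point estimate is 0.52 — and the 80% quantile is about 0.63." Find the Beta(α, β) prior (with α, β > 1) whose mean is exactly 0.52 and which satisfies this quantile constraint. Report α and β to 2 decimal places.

With mean 0.52 fixed, write α = 0.52s, β = 0.48s where s = α+β.
Need P(θ < 0.63) = 0.8 under Beta(0.52s, 0.48s). Normal approximation: (q−m)/√(m(1−m)/s) ≈ z_{0.8} = 0.842, so s ≈ 0.52·0.48·(0.842)²/(0.63−0.52)² = 14.6.
At s = 14.6: P(θ<0.63) ≈ 0.798. Adjusting to match 0.8 gives s ≈ 14.80.
So α = 0.52·14.80 ≈ 7.70, β = 0.48·14.80 ≈ 7.11.

α ≈ 7.70, β ≈ 7.11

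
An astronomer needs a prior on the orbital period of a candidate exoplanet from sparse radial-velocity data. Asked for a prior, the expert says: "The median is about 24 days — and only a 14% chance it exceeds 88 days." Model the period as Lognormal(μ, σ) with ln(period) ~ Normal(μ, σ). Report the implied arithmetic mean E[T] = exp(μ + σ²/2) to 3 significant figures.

E[T] ≈ 49.5 days

If T ~ Lognormal(μ,σ) then ln T ~ Normal(μ,σ), so the p-quantile of ln T is μ + z_p·σ.
ln(24) = 3.178 and ln(88) = 4.477; z_{0.5} = 0, z_{0.86} = 1.08.
σ = (4.477 − 3.178)/(1.08 − (0)) = 1.203.
μ = 3.178 − (0)·1.203 = 3.178.
E[T] = exp(μ + σ²/2) = exp(3.178 + 0.7232) = 49.5 days.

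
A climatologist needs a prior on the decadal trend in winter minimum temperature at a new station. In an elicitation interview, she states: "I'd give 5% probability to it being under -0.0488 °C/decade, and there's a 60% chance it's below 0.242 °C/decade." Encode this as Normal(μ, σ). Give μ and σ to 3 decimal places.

μ = 0.203, σ = 0.153

For Normal(μ,σ), the p-quantile is μ + z_p·σ. Here z_{0.05} = -1.645, z_{0.6} = 0.2533.
So -0.0488 = μ − 1.645σ and 0.242 = μ + 0.2533σ.
Subtracting: σ = (0.242 − -0.0488)/(0.2533 − (-1.645)) = 0.153.
Then μ = -0.0488 − (-1.645)·0.153 = 0.203.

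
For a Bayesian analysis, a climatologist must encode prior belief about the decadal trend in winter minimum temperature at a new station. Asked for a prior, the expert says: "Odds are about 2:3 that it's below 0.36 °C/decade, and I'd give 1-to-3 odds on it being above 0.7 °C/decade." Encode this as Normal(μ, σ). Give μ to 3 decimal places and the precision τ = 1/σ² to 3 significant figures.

For Normal(μ,σ), the p-quantile is μ + z_p·σ. Here z_{0.4} = -0.2533, z_{0.75} = 0.6745.
So 0.36 = μ − 0.2533σ and 0.7 = μ + 0.6745σ.
Subtracting: σ = (0.7 − 0.36)/(0.6745 − (-0.2533)) = 0.366.
Then μ = 0.36 − (-0.2533)·0.366 = 0.453.
Precision τ = 1/σ² = 1/0.3664² = 7.45.

μ = 0.453, τ = 7.45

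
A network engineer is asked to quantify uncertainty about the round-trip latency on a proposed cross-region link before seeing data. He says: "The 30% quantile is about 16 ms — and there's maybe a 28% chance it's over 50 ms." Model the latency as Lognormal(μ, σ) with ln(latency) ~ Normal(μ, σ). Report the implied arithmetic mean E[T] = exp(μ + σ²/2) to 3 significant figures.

E[T] ≈ 46.6 ms

If T ~ Lognormal(μ,σ) then ln T ~ Normal(μ,σ), so the p-quantile of ln T is μ + z_p·σ.
ln(16) = 2.773 and ln(50) = 3.912; z_{0.3} = -0.5244, z_{0.72} = 0.5828.
σ = (3.912 − 2.773)/(0.5828 − (-0.5244)) = 1.029.
μ = 2.773 − (-0.5244)·1.029 = 3.312.
E[T] = exp(μ + σ²/2) = exp(3.312 + 0.5295) = 46.6 ms.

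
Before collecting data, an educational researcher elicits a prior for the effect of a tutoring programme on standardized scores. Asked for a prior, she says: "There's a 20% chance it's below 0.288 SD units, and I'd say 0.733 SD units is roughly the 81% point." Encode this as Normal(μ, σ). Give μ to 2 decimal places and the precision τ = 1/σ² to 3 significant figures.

For Normal(μ,σ), the p-quantile is μ + z_p·σ. Here z_{0.2} = -0.8416, z_{0.81} = 0.8779.
So 0.288 = μ − 0.8416σ and 0.733 = μ + 0.8779σ.
Subtracting: σ = (0.733 − 0.288)/(0.8779 − (-0.8416)) = 0.26.
Then μ = 0.288 − (-0.8416)·0.26 = 0.51.
Precision τ = 1/σ² = 1/0.2588² = 14.9.

μ = 0.51, τ = 14.9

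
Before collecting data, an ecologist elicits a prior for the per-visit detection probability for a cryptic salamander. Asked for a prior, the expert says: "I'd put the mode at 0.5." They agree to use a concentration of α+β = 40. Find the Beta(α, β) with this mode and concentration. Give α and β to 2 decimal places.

For α,β > 1 the Beta mode is (α−1)/(α+β−2). With α+β = 40, the mode is (α−1)/38.
Set (α−1)/38 = 0.5 → α = 1 + 0.5·38 = 20.00.
β = 40 − α = 20.00.

α = 20.00, β = 20.00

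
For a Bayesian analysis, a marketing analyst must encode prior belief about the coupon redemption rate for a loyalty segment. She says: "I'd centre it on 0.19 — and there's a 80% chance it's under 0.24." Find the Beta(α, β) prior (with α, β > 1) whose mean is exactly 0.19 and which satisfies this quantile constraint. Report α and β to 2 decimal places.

α ≈ 7.69, β ≈ 32.76

With mean 0.19 fixed, write α = 0.19s, β = 0.81s where s = α+β.
Need P(θ < 0.24) = 0.8 under Beta(0.19s, 0.81s). Normal approximation: (q−m)/√(m(1−m)/s) ≈ z_{0.8} = 0.842, so s ≈ 0.19·0.81·(0.842)²/(0.24−0.19)² = 43.6.
At s = 43.6: P(θ<0.24) ≈ 0.807. Adjusting to match 0.8 gives s ≈ 40.45.
So α = 0.19·40.45 ≈ 7.69, β = 0.81·40.45 ≈ 32.76.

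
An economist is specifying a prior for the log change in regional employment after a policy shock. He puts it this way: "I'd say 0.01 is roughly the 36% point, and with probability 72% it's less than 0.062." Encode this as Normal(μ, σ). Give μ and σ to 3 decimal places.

The p-quantile of Normal(μ,σ) is μ + z_p·σ, with z_{0.36} = -0.3585 and z_{0.72} = 0.5828.
Eliminate σ: μ = (z₂·x₁ − z₁·x₂)/(z₂ − z₁) = (0.5828·0.01 − (-0.3585)·0.062)/0.9413 = 0.030.
Then σ = (x₂ − x₁)/(z₂ − z₁) = (0.062 − 0.01)/0.9413 = 0.055.

μ = 0.030, σ = 0.055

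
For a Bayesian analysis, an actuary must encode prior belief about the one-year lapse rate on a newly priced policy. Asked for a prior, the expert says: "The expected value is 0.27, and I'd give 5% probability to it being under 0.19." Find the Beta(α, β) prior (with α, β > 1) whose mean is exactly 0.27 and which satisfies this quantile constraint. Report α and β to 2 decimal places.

α ≈ 20.35, β ≈ 55.03

With mean 0.27 fixed, write α = 0.27s, β = 0.73s where s = α+β.
Need P(θ < 0.19) = 0.05 under Beta(0.27s, 0.73s). Normal approximation: (q−m)/√(m(1−m)/s) ≈ z_{0.05} = -1.64, so s ≈ 0.27·0.73·(-1.64)²/(0.19−0.27)² = 83.3.
At s = 83.3: P(θ<0.19) ≈ 0.041. Adjusting to match 0.05 gives s ≈ 75.38.
So α = 0.27·75.38 ≈ 20.35, β = 0.73·75.38 ≈ 55.03.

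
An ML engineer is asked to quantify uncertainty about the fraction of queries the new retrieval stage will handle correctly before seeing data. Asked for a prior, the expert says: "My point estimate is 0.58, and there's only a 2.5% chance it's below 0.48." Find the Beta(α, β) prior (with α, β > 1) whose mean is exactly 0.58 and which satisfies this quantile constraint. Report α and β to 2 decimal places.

With mean 0.58 fixed, write α = 0.58s, β = 0.42s where s = α+β.
Need P(θ < 0.48) = 0.025 under Beta(0.58s, 0.42s). Normal approximation: (q−m)/√(m(1−m)/s) ≈ z_{0.025} = -1.96, so s ≈ 0.58·0.42·(-1.96)²/(0.48−0.58)² = 93.6.
At s = 93.6: P(θ<0.48) ≈ 0.026. Adjusting to match 0.025 gives s ≈ 95.18.
So α = 0.58·95.18 ≈ 55.20, β = 0.42·95.18 ≈ 39.97.

α ≈ 55.20, β ≈ 39.97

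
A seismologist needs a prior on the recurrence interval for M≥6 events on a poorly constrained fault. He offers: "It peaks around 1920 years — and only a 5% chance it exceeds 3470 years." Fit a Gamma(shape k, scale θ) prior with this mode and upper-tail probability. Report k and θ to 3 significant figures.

Gamma(k,θ) with k>1 has mode (k−1)θ, so θ = 1920/(k−1).
Need P(X < 3470) = 0.95 with θ tied to k this way. Start at k = 2, θ = 1920: P(X<3470) ≈ 0.539.
Too low — raise k to concentrate. Iterating converges to k ≈ 8.96.
Then θ = 1920/(8.96−1) ≈ 241.

k ≈ 8.96, θ ≈ 241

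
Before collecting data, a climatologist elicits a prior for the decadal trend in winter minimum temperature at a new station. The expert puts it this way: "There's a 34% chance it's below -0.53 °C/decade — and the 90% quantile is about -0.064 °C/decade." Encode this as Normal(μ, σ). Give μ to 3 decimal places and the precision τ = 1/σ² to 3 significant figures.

μ = -0.417, τ = 13.2

For Normal(μ,σ), the p-quantile is μ + z_p·σ. Here z_{0.34} = -0.4125, z_{0.9} = 1.282.
So -0.53 = μ − 0.4125σ and -0.064 = μ + 1.282σ.
Subtracting: σ = (-0.064 − -0.53)/(1.282 − (-0.4125)) = 0.275.
Then μ = -0.53 − (-0.4125)·0.275 = -0.417.
Precision τ = 1/σ² = 1/0.2751² = 13.2.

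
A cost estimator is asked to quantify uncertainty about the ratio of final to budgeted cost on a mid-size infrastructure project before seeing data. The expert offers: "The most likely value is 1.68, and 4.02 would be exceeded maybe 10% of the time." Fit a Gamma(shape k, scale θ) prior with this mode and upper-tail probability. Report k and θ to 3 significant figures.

k ≈ 3.53, θ ≈ 0.665

Gamma(k,θ) with k>1 has mode (k−1)θ, so θ = 1.68/(k−1).
Need P(X < 4.02) = 0.9 with θ tied to k this way. Start at k = 2, θ = 1.68: P(X<4.02) ≈ 0.690.
Too low — raise k to concentrate. Iterating converges to k ≈ 3.53.
Then θ = 1.68/(3.53−1) ≈ 0.665.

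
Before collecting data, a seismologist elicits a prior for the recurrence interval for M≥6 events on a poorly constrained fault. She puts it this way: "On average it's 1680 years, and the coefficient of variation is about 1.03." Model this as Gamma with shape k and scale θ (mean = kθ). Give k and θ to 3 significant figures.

k ≈ 0.943, θ ≈ 1780

For Gamma(k, scale θ): mean = kθ, variance = kθ², so CV = 1/√k.
CV = 1.03, hence k = 1/CV² = 0.943.
Then θ = mean/k = 1680/0.943 = 1780.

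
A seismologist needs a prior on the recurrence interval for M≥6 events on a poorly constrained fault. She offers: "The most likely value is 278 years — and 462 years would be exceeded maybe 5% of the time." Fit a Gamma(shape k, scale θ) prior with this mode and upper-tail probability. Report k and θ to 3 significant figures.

k ≈ 11.8, θ ≈ 25.7

Gamma(k,θ) with k>1 has mode (k−1)θ, so θ = 278/(k−1).
Need P(X < 462) = 0.95 with θ tied to k this way. Start at k = 2, θ = 278: P(X<462) ≈ 0.495.
Too low — raise k to concentrate. Iterating converges to k ≈ 11.8.
Then θ = 278/(11.8−1) ≈ 25.7.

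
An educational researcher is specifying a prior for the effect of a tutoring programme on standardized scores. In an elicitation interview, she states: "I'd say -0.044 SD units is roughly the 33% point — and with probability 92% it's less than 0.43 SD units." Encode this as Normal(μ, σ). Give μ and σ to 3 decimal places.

For Normal(μ,σ), the p-quantile is μ + z_p·σ. Here z_{0.33} = -0.4399, z_{0.92} = 1.405.
So -0.044 = μ − 0.4399σ and 0.43 = μ + 1.405σ.
Subtracting: σ = (0.43 − -0.044)/(1.405 − (-0.4399)) = 0.257.
Then μ = -0.044 − (-0.4399)·0.257 = 0.069.

μ = 0.069, σ = 0.257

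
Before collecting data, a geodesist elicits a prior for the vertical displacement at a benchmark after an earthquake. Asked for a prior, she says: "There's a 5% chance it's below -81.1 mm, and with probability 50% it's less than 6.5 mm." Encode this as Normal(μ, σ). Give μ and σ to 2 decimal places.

The p-quantile of Normal(μ,σ) is μ + z_p·σ, with z_{0.05} = -1.645 and z_{0.5} = 0.
Eliminate σ: μ = (z₂·x₁ − z₁·x₂)/(z₂ − z₁) = (0·-81.1 − (-1.645)·6.5)/1.645 = 6.50.
Then σ = (x₂ − x₁)/(z₂ − z₁) = (6.5 − -81.1)/1.645 = 53.26.

μ = 6.50, σ = 53.26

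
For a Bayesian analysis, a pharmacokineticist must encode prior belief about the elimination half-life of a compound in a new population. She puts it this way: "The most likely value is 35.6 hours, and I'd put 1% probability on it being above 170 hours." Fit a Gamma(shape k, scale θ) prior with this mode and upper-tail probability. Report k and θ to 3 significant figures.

Gamma(k,θ) with k>1 has mode (k−1)θ, so θ = 35.6/(k−1).
Need P(X < 170) = 0.99 with θ tied to k this way. Start at k = 2, θ = 35.6: P(X<170) ≈ 0.951.
Too low — raise k to concentrate. Iterating converges to k ≈ 2.63.
Then θ = 35.6/(2.63−1) ≈ 21.9.

k ≈ 2.63, θ ≈ 21.9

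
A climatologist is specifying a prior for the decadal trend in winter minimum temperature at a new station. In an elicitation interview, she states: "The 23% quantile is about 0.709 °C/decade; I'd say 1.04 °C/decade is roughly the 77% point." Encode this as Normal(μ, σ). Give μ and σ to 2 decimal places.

μ = 0.87, σ = 0.22

For Normal(μ,σ), the p-quantile is μ + z_p·σ. Here z_{0.23} = -0.7388, z_{0.77} = 0.7388.
So 0.709 = μ − 0.7388σ and 1.04 = μ + 0.7388σ.
Subtracting: σ = (1.04 − 0.709)/(0.7388 − (-0.7388)) = 0.22.
Then μ = 0.709 − (-0.7388)·0.22 = 0.87.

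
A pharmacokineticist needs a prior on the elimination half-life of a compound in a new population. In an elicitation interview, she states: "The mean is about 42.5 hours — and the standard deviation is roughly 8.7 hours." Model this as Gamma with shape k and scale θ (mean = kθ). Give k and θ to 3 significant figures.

For Gamma(k, scale θ): mean = kθ, variance = kθ², so CV = 1/√k.
CV = SD/mean = 8.7/42.5 = 0.2047, hence k = 1/CV² = 23.9.
Then θ = mean/k = 42.5/23.9 = 1.78.

k ≈ 23.9, θ ≈ 1.78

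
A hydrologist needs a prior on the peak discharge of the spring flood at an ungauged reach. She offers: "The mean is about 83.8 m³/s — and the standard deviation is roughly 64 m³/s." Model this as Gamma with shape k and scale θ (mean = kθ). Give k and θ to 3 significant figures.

For Gamma(k, scale θ): mean = kθ, variance = kθ², so CV = 1/√k.
CV = SD/mean = 64/83.8 = 0.7637, hence k = 1/CV² = 1.71.
Then θ = mean/k = 83.8/1.71 = 48.9.

k ≈ 1.71, θ ≈ 48.9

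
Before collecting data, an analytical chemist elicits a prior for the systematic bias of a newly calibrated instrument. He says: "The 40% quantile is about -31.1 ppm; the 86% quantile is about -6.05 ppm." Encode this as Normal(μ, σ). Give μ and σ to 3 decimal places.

μ = -26.341, σ = 18.783

For Normal(μ,σ), the p-quantile is μ + z_p·σ. Here z_{0.4} = -0.2533, z_{0.86} = 1.08.
So -31.1 = μ − 0.2533σ and -6.05 = μ + 1.08σ.
Subtracting: σ = (-6.05 − -31.1)/(1.08 − (-0.2533)) = 18.783.
Then μ = -31.1 − (-0.2533)·18.783 = -26.341.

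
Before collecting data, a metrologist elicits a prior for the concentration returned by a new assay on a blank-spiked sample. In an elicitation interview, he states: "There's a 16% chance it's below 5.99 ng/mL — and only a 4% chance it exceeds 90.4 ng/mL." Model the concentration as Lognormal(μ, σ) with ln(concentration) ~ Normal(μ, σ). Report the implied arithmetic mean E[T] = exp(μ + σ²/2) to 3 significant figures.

E[T] ≈ 26.1 ng/mL

If T ~ Lognormal(μ,σ) then ln T ~ Normal(μ,σ), so the p-quantile of ln T is μ + z_p·σ.
ln(5.99) = 1.79 and ln(90.4) = 4.504; z_{0.16} = -0.9945, z_{0.96} = 1.751.
σ = (4.504 − 1.79)/(1.751 − (-0.9945)) = 0.989.
μ = 1.79 − (-0.9945)·0.989 = 2.773.
E[T] = exp(μ + σ²/2) = exp(2.773 + 0.4888) = 26.1 ng/mL.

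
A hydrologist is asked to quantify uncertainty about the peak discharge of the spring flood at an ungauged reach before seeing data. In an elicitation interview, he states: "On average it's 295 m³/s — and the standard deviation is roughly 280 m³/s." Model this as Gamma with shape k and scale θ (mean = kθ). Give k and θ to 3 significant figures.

For Gamma(k, scale θ): mean = kθ, variance = kθ², so CV = 1/√k.
CV = SD/mean = 280/295 = 0.9492, hence k = 1/CV² = 1.11.
Then θ = mean/k = 295/1.11 = 266.

k ≈ 1.11, θ ≈ 266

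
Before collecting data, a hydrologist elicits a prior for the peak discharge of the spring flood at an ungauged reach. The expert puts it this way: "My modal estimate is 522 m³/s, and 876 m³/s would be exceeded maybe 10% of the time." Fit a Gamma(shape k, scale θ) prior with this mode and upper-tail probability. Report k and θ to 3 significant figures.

k ≈ 8.05, θ ≈ 74

Gamma(k,θ) with k>1 has mode (k−1)θ, so θ = 522/(k−1).
Need P(X < 876) = 0.9 with θ tied to k this way. Start at k = 2, θ = 522: P(X<876) ≈ 0.500.
Too low — raise k to concentrate. Iterating converges to k ≈ 8.05.
Then θ = 522/(8.05−1) ≈ 74.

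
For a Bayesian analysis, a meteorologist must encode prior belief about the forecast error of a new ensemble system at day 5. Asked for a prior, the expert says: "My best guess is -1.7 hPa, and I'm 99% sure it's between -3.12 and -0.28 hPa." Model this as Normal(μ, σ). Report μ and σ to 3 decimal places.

μ = -1.700, σ = 0.551

A symmetric 99% interval runs μ ± z·σ with z = 2.576.
Half-width = 1.42, so σ = 1.42/2.576 = 0.551.
μ is the stated best guess, -1.700.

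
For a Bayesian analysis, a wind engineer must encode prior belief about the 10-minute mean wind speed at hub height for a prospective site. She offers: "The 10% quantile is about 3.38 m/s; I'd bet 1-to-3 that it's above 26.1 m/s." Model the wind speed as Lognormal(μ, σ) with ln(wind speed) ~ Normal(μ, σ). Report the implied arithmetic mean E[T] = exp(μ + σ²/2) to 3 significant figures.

E[T] ≈ 22.3 m/s

If T ~ Lognormal(μ,σ) then ln T ~ Normal(μ,σ), so the p-quantile of ln T is μ + z_p·σ.
ln(3.38) = 1.218 and ln(26.1) = 3.262; z_{0.1} = -1.282, z_{0.75} = 0.6745.
σ = (3.262 − 1.218)/(0.6745 − (-1.282)) = 1.045.
μ = 1.218 − (-1.282)·1.045 = 2.557.
E[T] = exp(μ + σ²/2) = exp(2.557 + 0.5460) = 22.3 m/s.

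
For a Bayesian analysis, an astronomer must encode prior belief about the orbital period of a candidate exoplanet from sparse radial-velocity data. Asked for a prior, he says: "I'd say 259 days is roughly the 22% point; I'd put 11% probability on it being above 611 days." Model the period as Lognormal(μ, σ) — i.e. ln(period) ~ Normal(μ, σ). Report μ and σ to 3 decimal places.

If T ~ Lognormal(μ,σ) then ln T ~ Normal(μ,σ), so the p-quantile of ln T is μ + z_p·σ.
ln(259) = 5.557 and ln(611) = 6.415; z_{0.22} = -0.7722, z_{0.89} = 1.227.
σ = (6.415 − 5.557)/(1.227 − (-0.7722)) = 0.429.
μ = 5.557 − (-0.7722)·0.429 = 5.888.

μ ≈ 5.888, σ ≈ 0.429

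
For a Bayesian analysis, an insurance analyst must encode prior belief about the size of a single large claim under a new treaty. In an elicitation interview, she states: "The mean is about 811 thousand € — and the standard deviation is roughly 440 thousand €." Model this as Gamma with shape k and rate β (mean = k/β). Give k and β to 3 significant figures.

For Gamma(k, rate β): mean = k/β, variance = k/β², so CV = 1/√k.
CV = SD/mean = 440/811 = 0.5425, hence k = 1/CV² = 3.4.
Then β = k/mean = 3.4/811 = 0.00419.

k ≈ 3.4, β ≈ 0.00419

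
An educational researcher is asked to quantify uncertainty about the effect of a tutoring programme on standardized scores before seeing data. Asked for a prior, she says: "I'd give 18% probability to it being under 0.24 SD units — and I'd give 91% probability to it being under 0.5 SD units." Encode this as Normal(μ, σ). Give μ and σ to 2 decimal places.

μ = 0.35, σ = 0.12

For Normal(μ,σ), the p-quantile is μ + z_p·σ. Here z_{0.18} = -0.9154, z_{0.91} = 1.341.
So 0.24 = μ − 0.9154σ and 0.5 = μ + 1.341σ.
Subtracting: σ = (0.5 − 0.24)/(1.341 − (-0.9154)) = 0.12.
Then μ = 0.24 − (-0.9154)·0.12 = 0.35.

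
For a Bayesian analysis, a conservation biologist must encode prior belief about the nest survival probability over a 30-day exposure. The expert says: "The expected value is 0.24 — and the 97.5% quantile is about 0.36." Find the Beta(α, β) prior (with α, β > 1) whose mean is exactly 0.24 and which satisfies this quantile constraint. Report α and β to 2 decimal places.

α ≈ 13.22, β ≈ 41.87

With mean 0.24 fixed, write α = 0.24s, β = 0.76s where s = α+β.
Need P(θ < 0.36) = 0.975 under Beta(0.24s, 0.76s). Normal approximation: (q−m)/√(m(1−m)/s) ≈ z_{0.975} = 1.96, so s ≈ 0.24·0.76·(1.96)²/(0.36−0.24)² = 48.7.
At s = 48.7: P(θ<0.36) ≈ 0.968. Adjusting to match 0.975 gives s ≈ 55.09.
So α = 0.24·55.09 ≈ 13.22, β = 0.76·55.09 ≈ 41.87.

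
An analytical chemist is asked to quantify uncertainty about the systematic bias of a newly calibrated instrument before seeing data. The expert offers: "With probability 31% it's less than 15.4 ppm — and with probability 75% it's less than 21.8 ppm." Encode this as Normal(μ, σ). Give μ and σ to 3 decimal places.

μ = 18.112, σ = 5.468

The p-quantile of Normal(μ,σ) is μ + z_p·σ, with z_{0.31} = -0.4959 and z_{0.75} = 0.6745.
Eliminate σ: μ = (z₂·x₁ − z₁·x₂)/(z₂ − z₁) = (0.6745·15.4 − (-0.4959)·21.8)/1.17 = 18.112.
Then σ = (x₂ − x₁)/(z₂ − z₁) = (21.8 − 15.4)/1.17 = 5.468.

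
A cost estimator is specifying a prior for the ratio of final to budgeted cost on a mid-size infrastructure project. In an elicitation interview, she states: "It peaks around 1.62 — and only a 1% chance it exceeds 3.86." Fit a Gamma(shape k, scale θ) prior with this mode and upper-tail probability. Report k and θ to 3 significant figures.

k ≈ 7.29, θ ≈ 0.258

Gamma(k,θ) with k>1 has mode (k−1)θ, so θ = 1.62/(k−1).
Need P(X < 3.86) = 0.99 with θ tied to k this way. Start at k = 2, θ = 1.62: P(X<3.86) ≈ 0.688.
Too low — raise k to concentrate. Iterating converges to k ≈ 7.29.
Then θ = 1.62/(7.29−1) ≈ 0.258.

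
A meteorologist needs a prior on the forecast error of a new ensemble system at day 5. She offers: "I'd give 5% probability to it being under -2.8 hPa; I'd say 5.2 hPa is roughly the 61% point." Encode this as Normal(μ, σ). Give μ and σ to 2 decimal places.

μ = 4.04, σ = 4.16

For Normal(μ,σ), the p-quantile is μ + z_p·σ. Here z_{0.05} = -1.645, z_{0.61} = 0.2793.
So -2.8 = μ − 1.645σ and 5.2 = μ + 0.2793σ.
Subtracting: σ = (5.2 − -2.8)/(0.2793 − (-1.645)) = 4.16.
Then μ = -2.8 − (-1.645)·4.16 = 4.04.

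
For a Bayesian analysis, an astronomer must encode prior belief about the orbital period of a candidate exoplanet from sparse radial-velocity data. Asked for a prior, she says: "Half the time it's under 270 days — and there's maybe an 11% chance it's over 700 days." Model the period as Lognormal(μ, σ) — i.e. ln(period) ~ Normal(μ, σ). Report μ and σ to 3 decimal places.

μ ≈ 5.598, σ ≈ 0.777

If T ~ Lognormal(μ,σ) then ln T ~ Normal(μ,σ), so the p-quantile of ln T is μ + z_p·σ.
ln(270) = 5.598 and ln(700) = 6.551; z_{0.5} = 0, z_{0.89} = 1.227.
σ = (6.551 − 5.598)/(1.227 − (0)) = 0.777.
μ = 5.598 − (0)·0.777 = 5.598.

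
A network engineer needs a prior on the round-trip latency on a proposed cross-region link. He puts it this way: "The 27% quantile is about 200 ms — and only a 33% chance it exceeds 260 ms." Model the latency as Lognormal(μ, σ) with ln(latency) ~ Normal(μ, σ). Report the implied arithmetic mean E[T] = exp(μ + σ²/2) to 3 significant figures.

E[T] ≈ 240 ms

If T ~ Lognormal(μ,σ) then ln T ~ Normal(μ,σ), so the p-quantile of ln T is μ + z_p·σ.
ln(200) = 5.298 and ln(260) = 5.561; z_{0.27} = -0.6128, z_{0.67} = 0.4399.
σ = (5.561 − 5.298)/(0.4399 − (-0.6128)) = 0.249.
μ = 5.298 − (-0.6128)·0.249 = 5.451.
E[T] = exp(μ + σ²/2) = exp(5.451 + 0.0311) = 240 ms.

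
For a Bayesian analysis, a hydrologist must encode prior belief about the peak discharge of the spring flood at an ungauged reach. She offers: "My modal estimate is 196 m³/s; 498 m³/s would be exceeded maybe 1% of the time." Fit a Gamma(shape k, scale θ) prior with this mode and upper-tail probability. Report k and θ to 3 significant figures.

k ≈ 6.38, θ ≈ 36.4

Gamma(k,θ) with k>1 has mode (k−1)θ, so θ = 196/(k−1).
Need P(X < 498) = 0.99 with θ tied to k this way. Start at k = 2, θ = 196: P(X<498) ≈ 0.721.
Too low — raise k to concentrate. Iterating converges to k ≈ 6.38.
Then θ = 196/(6.38−1) ≈ 36.4.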